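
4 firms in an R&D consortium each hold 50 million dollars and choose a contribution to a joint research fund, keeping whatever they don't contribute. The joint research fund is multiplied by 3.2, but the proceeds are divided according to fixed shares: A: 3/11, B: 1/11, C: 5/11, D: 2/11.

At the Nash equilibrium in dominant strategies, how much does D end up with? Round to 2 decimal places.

Each unit j contributes comes back to j as 3.2 × (j's share), so j prefers to contribute only if that share exceeds 1/3.2 = 0.3125; otherwise keeping the unit dominates.
The only share above 0.3125 is C's 5/11, contributing 50; the remaining 3 contribute 0. Total contributed: 50.
D keeps 50 and receives 3.2 × 50 × 2/11 = 29.09 from the joint research fund, for a payoff of 79.09.

79.09 million dollars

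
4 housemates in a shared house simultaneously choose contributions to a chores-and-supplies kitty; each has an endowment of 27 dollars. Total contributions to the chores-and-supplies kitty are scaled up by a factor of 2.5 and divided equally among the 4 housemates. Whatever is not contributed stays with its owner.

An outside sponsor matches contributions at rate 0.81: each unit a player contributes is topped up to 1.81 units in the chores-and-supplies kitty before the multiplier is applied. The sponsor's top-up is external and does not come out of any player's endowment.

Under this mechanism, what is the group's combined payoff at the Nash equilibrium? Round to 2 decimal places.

The effective private return per unit is now 2.5 × 1.81 / 4 = 1.1313 > 1, so every player's dominant strategy flips to full contribution.
At the Nash equilibrium everyone contributes 27. Group total payoff = 2.5 × 1.81 × 108 = 488.70.

488.70 dollars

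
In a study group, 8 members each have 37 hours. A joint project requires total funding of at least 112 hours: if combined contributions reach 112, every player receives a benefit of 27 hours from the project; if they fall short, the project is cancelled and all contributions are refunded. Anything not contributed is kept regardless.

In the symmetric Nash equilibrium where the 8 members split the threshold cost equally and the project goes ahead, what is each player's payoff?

Equal share of the threshold: 112/8 = 14.
At this profile no one gains by cutting their contribution: any cut drops the total below 112, the project is cancelled, contributions are refunded, and the deviator ends with 37, which is less than 37 − 14 + 27 = 50. Contributing more than 14 just wastes the excess. So contributing exactly 14 is a best response.
Each player's payoff: 37 − 14 + 27 = 50.

50 hours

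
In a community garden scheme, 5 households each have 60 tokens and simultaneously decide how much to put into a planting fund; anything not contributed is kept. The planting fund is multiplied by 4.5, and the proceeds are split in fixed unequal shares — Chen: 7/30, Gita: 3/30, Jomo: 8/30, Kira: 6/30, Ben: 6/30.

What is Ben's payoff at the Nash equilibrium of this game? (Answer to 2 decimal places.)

168.00 tokens

Player j's private return per contributed unit is 4.5 × (j's share). Contributing is weakly dominant for j when that share is at least 1/4.5 = 0.2222, and contributing 0 is dominant otherwise.
Chen and Jomo clear that bar, contributing 60 each; the remaining 3 contribute 0. Total contributed: 120.
Ben keeps 60 and receives 4.5 × 120 × 6/30 = 108.00 from the planting fund, for a payoff of 168.00.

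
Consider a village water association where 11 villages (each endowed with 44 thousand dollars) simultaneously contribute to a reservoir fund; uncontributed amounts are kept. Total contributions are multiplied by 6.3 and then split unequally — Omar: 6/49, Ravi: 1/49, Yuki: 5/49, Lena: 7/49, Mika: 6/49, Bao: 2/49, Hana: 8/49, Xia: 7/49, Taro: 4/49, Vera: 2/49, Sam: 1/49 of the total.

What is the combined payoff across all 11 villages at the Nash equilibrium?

Player j's private return per contributed unit is 6.3 × (j's share). Contributing is weakly dominant for j when that share is at least 1/6.3 = 0.1587, and contributing 0 is dominant otherwise.
Only Hana (8/49) clears that bar, contributing 44; the remaining 10 contribute 0. Total contributed: 44.
The reservoir fund pays out 6.3 × 44 = 277.20 in total (split across the unequal shares, but the aggregate is all that matters for the group sum).
The 10 free-riders keep 44 each, adding 440. Group total = 440 + 277.20 = 717.20.

717.20 thousand dollars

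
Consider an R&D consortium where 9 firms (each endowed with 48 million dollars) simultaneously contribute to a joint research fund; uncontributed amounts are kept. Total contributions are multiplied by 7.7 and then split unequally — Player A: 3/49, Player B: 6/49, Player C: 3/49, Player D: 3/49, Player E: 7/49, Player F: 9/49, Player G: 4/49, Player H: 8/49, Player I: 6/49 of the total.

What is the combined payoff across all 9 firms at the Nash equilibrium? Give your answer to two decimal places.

1396.80 million dollars

Each unit j contributes comes back to j as 7.7 × (j's share), so j prefers to contribute only if that share exceeds 1/7.7 = 0.1299; otherwise keeping the unit dominates.
Player E, Player F and Player H are above the threshold, contributing 48 each; the remaining 6 contribute 0. Total contributed: 144.
The joint research fund pays out 7.7 × 144 = 1108.80 in total (split across the unequal shares, but the aggregate is all that matters for the group sum).
The 6 free-riders keep 48 each, adding 288. Group total = 288 + 1108.80 = 1396.80.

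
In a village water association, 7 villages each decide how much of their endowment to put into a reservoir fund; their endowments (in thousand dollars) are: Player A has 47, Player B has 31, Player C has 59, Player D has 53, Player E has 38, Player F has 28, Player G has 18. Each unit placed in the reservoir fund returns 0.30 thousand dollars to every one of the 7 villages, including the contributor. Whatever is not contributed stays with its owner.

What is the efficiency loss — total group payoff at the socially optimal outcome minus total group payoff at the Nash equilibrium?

The private return per contributed unit is 0.30 < 1 for everyone, so the Nash equilibrium is zero contribution and the group total is Σ E_j = 47 + 31 + 59 + 53 + 38 + 28 + 18 = 274.
Each contributed unit returns 2.100 to the group, so the social optimum is full contribution by everyone: group total = 2.100 × 274 = 575.40.
Efficiency loss = (2.100 − 1) × 274 = 301.40.

301.40 thousand dollars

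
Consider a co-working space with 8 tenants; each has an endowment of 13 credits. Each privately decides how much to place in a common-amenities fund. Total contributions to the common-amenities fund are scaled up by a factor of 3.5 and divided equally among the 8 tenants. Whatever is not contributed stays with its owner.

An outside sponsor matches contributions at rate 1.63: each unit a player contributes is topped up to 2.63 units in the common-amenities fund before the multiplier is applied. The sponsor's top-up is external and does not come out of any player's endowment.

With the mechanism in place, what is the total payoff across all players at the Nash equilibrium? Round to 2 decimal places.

957.32 credits

Under the mechanism each unit contributed yields 3.5 × 2.63 / 8 = 1.1506 back to its contributor per unit of net cost, which exceeds 1, making full contribution the dominant choice for everyone.
At the Nash equilibrium everyone contributes 13. Group total payoff = 3.5 × 2.63 × 104 = 957.32.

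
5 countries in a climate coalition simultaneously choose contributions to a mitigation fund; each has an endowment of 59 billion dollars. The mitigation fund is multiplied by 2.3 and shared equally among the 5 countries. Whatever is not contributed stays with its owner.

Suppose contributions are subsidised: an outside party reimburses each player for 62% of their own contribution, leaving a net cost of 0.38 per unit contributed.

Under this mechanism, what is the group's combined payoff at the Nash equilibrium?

The effective private return per unit is now (2.3/5) / 0.38 = 1.2105 > 1, so every player's dominant strategy flips to full contribution.
At the Nash equilibrium everyone contributes 59. Group total payoff = 5 × (59 × 0.62 + 2.3 × 59) = 861.40.

861.40 billion dollars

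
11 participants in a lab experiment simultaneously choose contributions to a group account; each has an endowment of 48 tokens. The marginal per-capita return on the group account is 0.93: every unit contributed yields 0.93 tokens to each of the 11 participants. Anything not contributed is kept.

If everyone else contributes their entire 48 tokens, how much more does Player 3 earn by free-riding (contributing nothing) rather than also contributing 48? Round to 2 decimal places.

3.36 tokens

Switching from a contribution of 48 to 0 lets Player 3 keep an extra 48 tokens, but lowers the group account by 48, which costs Player 3 their own share of that drop: 0.93 × 48 = 44.64.
Net gain = 48 − 44.64 = 3.36. The private return per contributed unit (0.93) is below 1, so free-riding is indeed the best response regardless of what the others do.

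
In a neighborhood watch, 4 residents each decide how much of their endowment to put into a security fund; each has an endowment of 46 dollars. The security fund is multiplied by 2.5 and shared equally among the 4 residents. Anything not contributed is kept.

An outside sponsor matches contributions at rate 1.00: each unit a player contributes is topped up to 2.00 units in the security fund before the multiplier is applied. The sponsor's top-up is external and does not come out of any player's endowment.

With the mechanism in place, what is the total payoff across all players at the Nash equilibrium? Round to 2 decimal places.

The effective private return per unit is now 2.5 × 2.00 / 4 = 1.2500 > 1, so every player's dominant strategy flips to full contribution.
At the Nash equilibrium everyone contributes 46. Group total payoff = 2.5 × 2.00 × 184 = 920.00.

920.00 dollars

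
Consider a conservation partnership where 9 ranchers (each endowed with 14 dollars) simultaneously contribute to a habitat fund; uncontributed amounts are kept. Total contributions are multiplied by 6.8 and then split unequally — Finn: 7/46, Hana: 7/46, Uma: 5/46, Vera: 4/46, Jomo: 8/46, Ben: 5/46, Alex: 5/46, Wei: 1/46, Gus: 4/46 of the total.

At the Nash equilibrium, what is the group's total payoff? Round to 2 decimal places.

369.60 dollars

A player with share s gets back 6.8·s per unit contributed, so full contribution is dominant for anyone with s > 1/6.8 = 0.1471 and zero contribution is dominant for anyone below.
Finn, Hana and Jomo are above the threshold, contributing 14 each; the remaining 6 contribute 0. Total contributed: 42.
The habitat fund pays out 6.8 × 42 = 285.60 in total (split across the unequal shares, but the aggregate is all that matters for the group sum).
The 6 free-riders keep 14 each, adding 84. Group total = 84 + 285.60 = 369.60.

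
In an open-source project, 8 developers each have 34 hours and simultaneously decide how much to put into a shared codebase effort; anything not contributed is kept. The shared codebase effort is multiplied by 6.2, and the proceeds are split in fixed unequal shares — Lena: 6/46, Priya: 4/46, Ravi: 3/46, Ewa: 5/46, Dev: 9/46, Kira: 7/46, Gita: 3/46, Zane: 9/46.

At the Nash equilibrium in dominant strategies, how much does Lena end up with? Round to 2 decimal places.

A player with share s gets back 6.2·s per unit contributed, so full contribution is dominant for anyone with s > 1/6.2 = 0.1613 and zero contribution is dominant for anyone below.
The shares above 0.1613 belong to Dev and Zane, contributing 34 each; the remaining 6 contribute 0. Total contributed: 68.
Lena keeps 34 and receives 6.2 × 68 × 6/46 = 54.99 from the shared codebase effort, for a payoff of 88.99.

88.99 hours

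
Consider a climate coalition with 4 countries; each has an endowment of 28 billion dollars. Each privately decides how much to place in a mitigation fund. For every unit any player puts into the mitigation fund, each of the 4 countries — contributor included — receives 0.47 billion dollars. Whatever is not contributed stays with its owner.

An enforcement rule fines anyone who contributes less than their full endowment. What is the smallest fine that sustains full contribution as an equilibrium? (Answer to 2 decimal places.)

Given the others contribute fully, the best deviation is to contribute 0 (any partial contribution still incurs the fine and gives up units whose private return 0.47 is below 1).
Deviating from 28 to 0 saves 28 billion dollars but forfeits the deviator's share of the drop in the mitigation fund: 0.47 × 28 = 13.16.
So the deviation gain is 28 − 13.16 = 14.84, and the fine must be at least 14.84 billion dollars to wipe it out.

14.84 billion dollars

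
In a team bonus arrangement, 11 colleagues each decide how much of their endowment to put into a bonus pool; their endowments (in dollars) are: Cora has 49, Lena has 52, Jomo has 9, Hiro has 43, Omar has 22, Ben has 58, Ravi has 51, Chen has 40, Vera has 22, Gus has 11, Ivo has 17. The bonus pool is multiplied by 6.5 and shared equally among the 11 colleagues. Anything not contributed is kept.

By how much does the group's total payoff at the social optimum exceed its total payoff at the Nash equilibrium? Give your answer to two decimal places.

The private return per contributed unit is 6.5/11 = 0.5909 < 1 for every player regardless of endowment, so the Nash equilibrium is zero contribution and the group total is Σ E_j = 49 + 52 + 9 + 43 + 22 + 58 + 51 + 40 + 22 + 11 + 17 = 374.
Each contributed unit returns 6.500 to the group, so the social optimum is full contribution by everyone: group total = 6.500 × 374 = 2431.00.
Efficiency loss = (6.500 − 1) × 374 = 2057.00.

2057.00 dollars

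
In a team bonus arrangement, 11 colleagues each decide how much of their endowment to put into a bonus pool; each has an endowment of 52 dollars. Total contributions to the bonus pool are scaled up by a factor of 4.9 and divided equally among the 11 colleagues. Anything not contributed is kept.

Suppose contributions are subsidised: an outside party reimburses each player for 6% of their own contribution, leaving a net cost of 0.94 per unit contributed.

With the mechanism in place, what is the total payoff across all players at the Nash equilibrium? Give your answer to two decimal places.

572.00 dollars

The effective private return is (4.9/11) / 0.94 = 0.4739, which is still under 1, so the mechanism doesn't change anyone's dominant strategy: zero contribution.
Everyone keeps their endowment and the group total is 11 × 52 = 572.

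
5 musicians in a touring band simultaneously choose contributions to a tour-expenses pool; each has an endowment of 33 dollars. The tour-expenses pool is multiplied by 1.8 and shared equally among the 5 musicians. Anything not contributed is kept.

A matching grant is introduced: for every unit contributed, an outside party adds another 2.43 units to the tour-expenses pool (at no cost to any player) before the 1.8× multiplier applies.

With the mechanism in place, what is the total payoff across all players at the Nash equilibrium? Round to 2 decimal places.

1018.71 dollars

The effective private return per unit is now 1.8 × 3.43 / 5 = 1.2348 > 1, so every player's dominant strategy flips to full contribution.
At the Nash equilibrium everyone contributes 33. Group total payoff = 1.8 × 3.43 × 165 = 1018.71.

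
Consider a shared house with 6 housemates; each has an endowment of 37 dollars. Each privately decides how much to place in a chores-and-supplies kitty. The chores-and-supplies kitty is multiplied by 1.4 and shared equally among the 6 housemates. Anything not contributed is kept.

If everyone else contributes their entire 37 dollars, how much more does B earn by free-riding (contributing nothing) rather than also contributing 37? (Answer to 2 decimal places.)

Switching from a contribution of 37 to 0 lets B keep an extra 37 dollars, but lowers the chores-and-supplies kitty by 37, which costs B their own share of that drop: 1.4/6 × 37 = 8.63.
Net gain = 37 − 8.63 = 28.37. The private return per contributed unit (0.2333) is below 1, so free-riding is indeed the best response regardless of what the others do.

28.37 dollars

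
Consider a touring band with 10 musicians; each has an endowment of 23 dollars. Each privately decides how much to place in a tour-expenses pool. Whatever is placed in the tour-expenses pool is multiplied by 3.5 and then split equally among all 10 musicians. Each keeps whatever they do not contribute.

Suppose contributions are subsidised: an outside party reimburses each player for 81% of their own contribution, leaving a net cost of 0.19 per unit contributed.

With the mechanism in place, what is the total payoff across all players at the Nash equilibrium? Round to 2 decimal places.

991.30 dollars

The effective private return per unit is now (3.5/10) / 0.19 = 1.8421 > 1, so every player's dominant strategy flips to full contribution.
At the Nash equilibrium everyone contributes 23. Group total payoff = 10 × (23 × 0.81 + 3.5 × 23) = 991.30.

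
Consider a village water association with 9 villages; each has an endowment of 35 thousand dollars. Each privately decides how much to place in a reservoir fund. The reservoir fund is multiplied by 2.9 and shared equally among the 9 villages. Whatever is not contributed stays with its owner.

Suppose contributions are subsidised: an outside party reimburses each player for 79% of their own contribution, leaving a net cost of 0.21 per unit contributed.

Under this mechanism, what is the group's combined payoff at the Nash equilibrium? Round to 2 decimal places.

Under the mechanism each unit contributed yields (2.9/9) / 0.21 = 1.5344 back to its contributor per unit of net cost, which exceeds 1, making full contribution the dominant choice for everyone.
So the Nash equilibrium is full contribution by all 9; the group earns 9 × (35 × 0.79 + 2.9 × 35) = 1162.35.

1162.35 thousand dollars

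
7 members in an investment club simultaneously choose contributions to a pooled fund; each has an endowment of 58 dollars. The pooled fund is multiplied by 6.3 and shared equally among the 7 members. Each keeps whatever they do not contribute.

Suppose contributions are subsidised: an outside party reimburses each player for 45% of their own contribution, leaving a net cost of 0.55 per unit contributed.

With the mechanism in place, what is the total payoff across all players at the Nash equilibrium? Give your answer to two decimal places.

With the mechanism, a contributed unit returns (6.3/7) / 0.55 = 1.6364 per unit of net cost to the contributor — now above 1 — so contributing fully is weakly dominant for every player.
So the Nash equilibrium is full contribution by all 7; the group earns 7 × (58 × 0.45 + 6.3 × 58) = 2740.50.

2740.50 dollars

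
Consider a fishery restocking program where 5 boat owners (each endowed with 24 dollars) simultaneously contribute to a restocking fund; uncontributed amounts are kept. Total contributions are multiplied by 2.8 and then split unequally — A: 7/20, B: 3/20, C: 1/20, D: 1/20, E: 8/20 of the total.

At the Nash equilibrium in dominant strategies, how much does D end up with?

27.36 dollars

A player with share s gets back 2.8·s per unit contributed, so full contribution is dominant for anyone with s > 1/2.8 = 0.3571 and zero contribution is dominant for anyone below.
Only E (8/20) clears that bar, contributing 24; the remaining 4 contribute 0. Total contributed: 24.
D keeps 24 and receives 2.8 × 24 × 1/20 = 3.36 from the restocking fund, for a payoff of 27.36.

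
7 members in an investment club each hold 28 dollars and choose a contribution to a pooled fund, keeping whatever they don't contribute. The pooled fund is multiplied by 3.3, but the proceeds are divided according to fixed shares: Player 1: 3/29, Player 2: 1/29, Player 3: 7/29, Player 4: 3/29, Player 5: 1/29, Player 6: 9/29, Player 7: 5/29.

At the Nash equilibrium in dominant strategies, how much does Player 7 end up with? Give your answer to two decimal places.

43.93 dollars

Each unit j contributes comes back to j as 3.3 × (j's share), so j prefers to contribute only if that share exceeds 1/3.3 = 0.3030; otherwise keeping the unit dominates.
Player 6 alone (share 9/29) is above the threshold, contributing 28; the remaining 6 contribute 0. Total contributed: 28.
Player 7 keeps 28 and receives 3.3 × 28 × 5/29 = 15.93 from the pooled fund, for a payoff of 43.93.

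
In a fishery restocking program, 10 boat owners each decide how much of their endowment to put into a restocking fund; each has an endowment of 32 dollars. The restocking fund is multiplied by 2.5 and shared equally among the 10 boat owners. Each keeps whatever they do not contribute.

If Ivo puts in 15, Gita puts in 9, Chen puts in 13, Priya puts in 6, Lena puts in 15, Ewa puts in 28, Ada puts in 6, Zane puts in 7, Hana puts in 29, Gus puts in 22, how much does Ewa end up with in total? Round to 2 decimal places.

41.50 dollars

Total contributed: 15 + 9 + 13 + 6 + 15 + 28 + 6 + 7 + 29 + 22 = 150.
Each receives 2.5 × 150 / 10 = 37.50 from the restocking fund.
Ewa keeps 32 − 28 = 4, so Ewa's payoff is 4 + 37.50 = 41.50.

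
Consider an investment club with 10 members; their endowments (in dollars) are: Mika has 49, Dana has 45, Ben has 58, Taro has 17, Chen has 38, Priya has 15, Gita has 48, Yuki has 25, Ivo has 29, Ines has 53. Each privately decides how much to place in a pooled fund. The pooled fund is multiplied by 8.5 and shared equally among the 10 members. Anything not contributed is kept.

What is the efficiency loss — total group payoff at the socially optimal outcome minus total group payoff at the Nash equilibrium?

2827.50 dollars

The private return per contributed unit is 8.5/10 = 0.8500 < 1 for every player regardless of endowment, so the Nash equilibrium is zero contribution and the group total is Σ E_j = 49 + 45 + 58 + 17 + 38 + 15 + 48 + 25 + 29 + 53 = 377.
Each contributed unit returns 8.500 to the group, so the social optimum is full contribution by everyone: group total = 8.500 × 377 = 3204.50.
Efficiency loss = (8.500 − 1) × 377 = 2827.50.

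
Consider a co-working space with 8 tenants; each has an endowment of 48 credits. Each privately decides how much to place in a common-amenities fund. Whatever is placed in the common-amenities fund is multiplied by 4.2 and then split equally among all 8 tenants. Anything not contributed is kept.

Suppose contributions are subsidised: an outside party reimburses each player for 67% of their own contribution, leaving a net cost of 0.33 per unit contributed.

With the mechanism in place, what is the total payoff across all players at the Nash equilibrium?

Under the mechanism each unit contributed yields (4.2/8) / 0.33 = 1.5909 back to its contributor per unit of net cost, which exceeds 1, making full contribution the dominant choice for everyone.
So the Nash equilibrium is full contribution by all 8; the group earns 8 × (48 × 0.67 + 4.2 × 48) = 1870.08.

1870.08 credits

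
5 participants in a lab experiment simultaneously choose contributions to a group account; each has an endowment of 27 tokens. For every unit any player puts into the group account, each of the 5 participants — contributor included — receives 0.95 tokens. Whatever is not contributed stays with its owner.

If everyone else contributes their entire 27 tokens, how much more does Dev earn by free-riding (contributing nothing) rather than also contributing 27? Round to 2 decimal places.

1.35 tokens

Switching from a contribution of 27 to 0 lets Dev keep an extra 27 tokens, but lowers the group account by 27, which costs Dev their own share of that drop: 0.95 × 27 = 25.65.
Net gain = 27 − 25.65 = 1.35. The private return per contributed unit (0.95) is below 1, so free-riding is indeed the best response regardless of what the others do.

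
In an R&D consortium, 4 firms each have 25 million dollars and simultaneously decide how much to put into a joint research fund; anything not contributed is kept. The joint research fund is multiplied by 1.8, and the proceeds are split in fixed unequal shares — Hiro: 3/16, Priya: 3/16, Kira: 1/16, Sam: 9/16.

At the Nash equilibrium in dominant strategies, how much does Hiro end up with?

A player with share s gets back 1.8·s per unit contributed, so full contribution is dominant for anyone with s > 1/1.8 = 0.5556 and zero contribution is dominant for anyone below.
Sam alone (share 9/16) is above the threshold, contributing 25; the remaining 3 contribute 0. Total contributed: 25.
Hiro keeps 25 and receives 1.8 × 25 × 3/16 = 8.44 from the joint research fund, for a payoff of 33.44.

33.44 million dollars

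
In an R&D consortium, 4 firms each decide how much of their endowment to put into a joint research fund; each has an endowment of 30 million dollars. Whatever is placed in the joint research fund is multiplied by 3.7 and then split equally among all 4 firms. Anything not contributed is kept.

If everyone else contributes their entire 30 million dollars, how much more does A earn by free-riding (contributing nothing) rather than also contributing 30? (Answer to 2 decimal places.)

2.25 million dollars

Switching from a contribution of 30 to 0 lets A keep an extra 30 million dollars, but lowers the joint research fund by 30, which costs A their own share of that drop: 3.7/4 × 30 = 27.75.
Net gain = 30 − 27.75 = 2.25. The private return per contributed unit (0.9250) is below 1, so free-riding is indeed the best response regardless of what the others do.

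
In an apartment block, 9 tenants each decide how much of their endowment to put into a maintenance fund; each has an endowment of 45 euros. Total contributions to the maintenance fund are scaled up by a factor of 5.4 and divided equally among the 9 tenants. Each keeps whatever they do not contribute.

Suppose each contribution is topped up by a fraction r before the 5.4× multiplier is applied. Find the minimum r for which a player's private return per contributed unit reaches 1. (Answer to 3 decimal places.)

With matching at rate r, one contributed unit becomes (1 + r) in the maintenance fund and returns 5.4 × (1 + r) / 9 to the contributor.
Setting this equal to 1: 1 + r = 9/5.4 = 1.6667.
So the minimum matching rate is r = 1.6667 − 1 = 0.667.

0.667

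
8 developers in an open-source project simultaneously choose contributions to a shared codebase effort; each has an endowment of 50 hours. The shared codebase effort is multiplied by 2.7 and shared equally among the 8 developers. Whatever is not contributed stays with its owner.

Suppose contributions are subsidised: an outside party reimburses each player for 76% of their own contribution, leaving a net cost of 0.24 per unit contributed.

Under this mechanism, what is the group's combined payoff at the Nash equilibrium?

1384.00 hours

The effective private return per unit is now (2.7/8) / 0.24 = 1.4063 > 1, so every player's dominant strategy flips to full contribution.
So the Nash equilibrium is full contribution by all 8; the group earns 8 × (50 × 0.76 + 2.7 × 50) = 1384.00.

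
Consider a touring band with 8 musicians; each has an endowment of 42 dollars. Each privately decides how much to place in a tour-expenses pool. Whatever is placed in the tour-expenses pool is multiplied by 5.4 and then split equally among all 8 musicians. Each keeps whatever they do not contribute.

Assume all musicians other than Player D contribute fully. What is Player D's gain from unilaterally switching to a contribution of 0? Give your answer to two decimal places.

Switching from a contribution of 42 to 0 lets Player D keep an extra 42 dollars, but lowers the tour-expenses pool by 42, which costs Player D their own share of that drop: 5.4/8 × 42 = 28.35.
Net gain = 42 − 28.35 = 13.65. The private return per contributed unit (0.6750) is below 1, so free-riding is indeed the best response regardless of what the others do.

13.65 dollars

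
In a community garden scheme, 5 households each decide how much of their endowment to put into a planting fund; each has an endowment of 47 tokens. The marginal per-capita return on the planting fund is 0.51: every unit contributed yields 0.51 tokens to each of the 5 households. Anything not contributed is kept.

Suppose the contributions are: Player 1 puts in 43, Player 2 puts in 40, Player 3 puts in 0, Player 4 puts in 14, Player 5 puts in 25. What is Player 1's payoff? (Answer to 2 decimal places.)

Total contributed: 43 + 40 + 0 + 14 + 25 = 122.
Each receives 0.51 × 122 = 62.22 from the planting fund.
Player 1 keeps 47 − 43 = 4, so Player 1's payoff is 4 + 62.22 = 66.22.

66.22 tokens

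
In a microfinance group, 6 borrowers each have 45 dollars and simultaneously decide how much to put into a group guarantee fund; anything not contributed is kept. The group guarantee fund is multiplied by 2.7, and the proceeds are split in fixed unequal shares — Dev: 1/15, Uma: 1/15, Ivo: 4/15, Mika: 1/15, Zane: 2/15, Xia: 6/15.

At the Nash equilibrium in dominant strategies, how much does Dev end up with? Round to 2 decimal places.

For player j, contributing a unit is worthwhile iff 2.7 × (j's share) ≥ 1, i.e. iff j's share is at least 0.3704.
Xia alone (share 6/15) is above the threshold, contributing 45; the remaining 5 contribute 0. Total contributed: 45.
Dev keeps 45 and receives 2.7 × 45 × 1/15 = 8.10 from the group guarantee fund, for a payoff of 53.10.

53.10 dollars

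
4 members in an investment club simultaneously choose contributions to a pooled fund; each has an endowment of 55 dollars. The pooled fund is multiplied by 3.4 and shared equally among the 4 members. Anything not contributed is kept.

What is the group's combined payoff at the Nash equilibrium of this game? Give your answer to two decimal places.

Each contributed unit returns 3.4/4 = 0.8500 to its contributor — below 1 — so contributing 0 is dominant for every player. At the Nash equilibrium everyone keeps their 55, and the group total is 4 × 55 = 220.

220.00 dollars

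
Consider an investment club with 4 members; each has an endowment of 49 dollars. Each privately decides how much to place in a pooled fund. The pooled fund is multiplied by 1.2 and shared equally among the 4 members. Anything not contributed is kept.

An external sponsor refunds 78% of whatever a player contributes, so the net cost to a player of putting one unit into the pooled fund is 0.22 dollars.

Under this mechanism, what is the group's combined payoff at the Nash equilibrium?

388.08 dollars

Under the mechanism each unit contributed yields (1.2/4) / 0.22 = 1.3636 back to its contributor per unit of net cost, which exceeds 1, making full contribution the dominant choice for everyone.
So the Nash equilibrium is full contribution by all 4; the group earns 4 × (49 × 0.78 + 1.2 × 49) = 388.08.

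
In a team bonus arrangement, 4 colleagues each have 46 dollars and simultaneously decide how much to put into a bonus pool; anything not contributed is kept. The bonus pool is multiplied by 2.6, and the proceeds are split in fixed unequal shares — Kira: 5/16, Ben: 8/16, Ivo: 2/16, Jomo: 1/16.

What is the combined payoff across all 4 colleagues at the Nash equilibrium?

257.60 dollars

A player with share s gets back 2.6·s per unit contributed, so full contribution is dominant for anyone with s > 1/2.6 = 0.3846 and zero contribution is dominant for anyone below.
Only Ben (8/16) clears that bar, contributing 46; the remaining 3 contribute 0. Total contributed: 46.
The bonus pool pays out 2.6 × 46 = 119.60 in total (split across the unequal shares, but the aggregate is all that matters for the group sum).
The 3 free-riders keep 46 each, adding 138. Group total = 138 + 119.60 = 257.60.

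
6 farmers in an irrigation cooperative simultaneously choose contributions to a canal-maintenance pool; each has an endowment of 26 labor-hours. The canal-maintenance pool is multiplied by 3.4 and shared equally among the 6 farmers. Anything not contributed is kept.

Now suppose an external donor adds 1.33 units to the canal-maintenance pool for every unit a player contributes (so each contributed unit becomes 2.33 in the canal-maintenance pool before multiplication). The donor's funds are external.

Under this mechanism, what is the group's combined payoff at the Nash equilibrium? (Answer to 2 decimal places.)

With the mechanism, a contributed unit returns 3.4 × 2.33 / 6 = 1.3203 per unit of net cost to the contributor — now above 1 — so contributing fully is weakly dominant for every player.
So the Nash equilibrium is full contribution by all 6; the group earns 3.4 × 2.33 × 156 = 1235.83.

1235.83 labor-hours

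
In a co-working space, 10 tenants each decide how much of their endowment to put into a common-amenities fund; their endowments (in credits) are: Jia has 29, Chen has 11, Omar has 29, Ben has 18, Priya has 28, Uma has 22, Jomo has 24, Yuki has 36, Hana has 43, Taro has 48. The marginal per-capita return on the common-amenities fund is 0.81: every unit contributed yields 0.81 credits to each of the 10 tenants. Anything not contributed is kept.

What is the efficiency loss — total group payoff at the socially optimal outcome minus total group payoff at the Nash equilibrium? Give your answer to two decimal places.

2044.80 credits

The private return per contributed unit is 0.81 < 1 for everyone, so the Nash equilibrium is zero contribution and the group total is Σ E_j = 29 + 11 + 29 + 18 + 28 + 22 + 24 + 36 + 43 + 48 = 288.
Each contributed unit returns 8.100 to the group, so the social optimum is full contribution by everyone: group total = 8.100 × 288 = 2332.80.
Efficiency loss = (8.100 − 1) × 288 = 2044.80.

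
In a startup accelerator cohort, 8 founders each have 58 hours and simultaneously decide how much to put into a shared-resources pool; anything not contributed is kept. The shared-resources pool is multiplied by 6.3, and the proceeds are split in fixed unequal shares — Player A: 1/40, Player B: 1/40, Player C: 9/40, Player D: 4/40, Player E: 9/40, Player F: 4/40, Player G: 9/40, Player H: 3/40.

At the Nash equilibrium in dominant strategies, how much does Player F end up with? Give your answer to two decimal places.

Player j's private return per contributed unit is 6.3 × (j's share). Contributing is weakly dominant for j when that share is at least 1/6.3 = 0.1587, and contributing 0 is dominant otherwise.
Player C, Player E and Player G are above the threshold, contributing 58 each; the remaining 5 contribute 0. Total contributed: 174.
Player F keeps 58 and receives 6.3 × 174 × 4/40 = 109.62 from the shared-resources pool, for a payoff of 167.62.

167.62 hours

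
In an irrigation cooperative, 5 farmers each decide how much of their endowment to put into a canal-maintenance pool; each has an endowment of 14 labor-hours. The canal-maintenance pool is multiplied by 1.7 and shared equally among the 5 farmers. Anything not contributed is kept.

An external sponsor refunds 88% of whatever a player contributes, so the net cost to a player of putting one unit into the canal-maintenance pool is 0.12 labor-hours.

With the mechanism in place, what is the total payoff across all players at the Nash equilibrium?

With the mechanism, a contributed unit returns (1.7/5) / 0.12 = 2.8333 per unit of net cost to the contributor — now above 1 — so contributing fully is weakly dominant for every player.
So the Nash equilibrium is full contribution by all 5; the group earns 5 × (14 × 0.88 + 1.7 × 14) = 180.60.

180.60 labor-hours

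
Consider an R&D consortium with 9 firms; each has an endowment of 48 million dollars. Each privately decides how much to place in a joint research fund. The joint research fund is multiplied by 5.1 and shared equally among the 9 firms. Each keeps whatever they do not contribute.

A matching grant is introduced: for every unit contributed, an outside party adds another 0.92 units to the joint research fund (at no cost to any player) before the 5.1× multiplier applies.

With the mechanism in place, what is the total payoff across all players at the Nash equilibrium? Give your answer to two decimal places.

4230.14 million dollars

The effective private return per unit is now 5.1 × 1.92 / 9 = 1.0880 > 1, so every player's dominant strategy flips to full contribution.
At the Nash equilibrium everyone contributes 48. Group total payoff = 5.1 × 1.92 × 432 = 4230.14.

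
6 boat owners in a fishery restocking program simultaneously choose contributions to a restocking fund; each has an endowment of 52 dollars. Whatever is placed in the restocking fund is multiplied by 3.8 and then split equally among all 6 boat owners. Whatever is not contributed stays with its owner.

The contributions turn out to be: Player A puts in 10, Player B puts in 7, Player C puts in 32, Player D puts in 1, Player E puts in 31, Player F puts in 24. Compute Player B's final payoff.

111.50 dollars

Total contributed: 10 + 7 + 32 + 1 + 31 + 24 = 105.
Each receives 3.8 × 105 / 6 = 66.50 from the restocking fund.
Player B keeps 52 − 7 = 45, so Player B's payoff is 45 + 66.50 = 111.50.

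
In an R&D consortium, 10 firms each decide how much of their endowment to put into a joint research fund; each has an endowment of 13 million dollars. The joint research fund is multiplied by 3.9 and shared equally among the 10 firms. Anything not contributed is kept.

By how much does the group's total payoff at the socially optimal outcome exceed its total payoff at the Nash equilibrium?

Each contributed unit returns 3.9/10 = 0.3900 to its contributor — below 1 — so contributing 0 is dominant for every player. At the Nash equilibrium everyone keeps their 13, and the group total is 10 × 13 = 130.
Each contributed unit returns 3.900 to the group as a whole (0.3900 to each of 10 players), which exceeds 1, so the social optimum is full contribution: group total = 3.900 × 130 = 507.00.
Efficiency loss = 507.00 − 130 = 377.00.

377.00 million dollars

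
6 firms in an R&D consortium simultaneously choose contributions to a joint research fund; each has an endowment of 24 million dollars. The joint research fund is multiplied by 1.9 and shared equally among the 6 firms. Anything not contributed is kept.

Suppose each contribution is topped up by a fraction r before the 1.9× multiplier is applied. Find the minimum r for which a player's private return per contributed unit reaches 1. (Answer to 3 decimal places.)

2.158

With matching at rate r, one contributed unit becomes (1 + r) in the joint research fund and returns 1.9 × (1 + r) / 6 to the contributor.
Setting this equal to 1: 1 + r = 6/1.9 = 3.1579.
So the minimum matching rate is r = 3.1579 − 1 = 2.158.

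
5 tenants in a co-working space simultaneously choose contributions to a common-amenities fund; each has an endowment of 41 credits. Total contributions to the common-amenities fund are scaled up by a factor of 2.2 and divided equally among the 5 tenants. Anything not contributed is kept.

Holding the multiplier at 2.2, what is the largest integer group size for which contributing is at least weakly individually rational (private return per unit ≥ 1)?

2

Private return per unit is 2.2/(group size), which is ≥ 1 whenever the group size is ≤ 2.2.
The largest such integer is 2.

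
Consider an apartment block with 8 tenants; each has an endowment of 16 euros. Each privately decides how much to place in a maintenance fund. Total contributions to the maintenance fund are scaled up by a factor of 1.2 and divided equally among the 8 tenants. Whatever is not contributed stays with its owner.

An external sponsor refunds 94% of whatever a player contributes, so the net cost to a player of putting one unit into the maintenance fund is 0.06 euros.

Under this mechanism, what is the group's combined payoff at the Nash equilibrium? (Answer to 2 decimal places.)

The effective private return per unit is now (1.2/8) / 0.06 = 2.5000 > 1, so every player's dominant strategy flips to full contribution.
So the Nash equilibrium is full contribution by all 8; the group earns 8 × (16 × 0.94 + 1.2 × 16) = 273.92.

273.92 euros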